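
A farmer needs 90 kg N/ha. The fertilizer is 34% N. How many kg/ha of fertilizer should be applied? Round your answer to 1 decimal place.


Step 1: Fertilizer rate = target N / (N content / 100)
Step 2: Rate = 90 / (34 / 100)
Step 3: Rate = 90 / 0.34
Step 4: Rate = 264.7 kg/ha

264.7


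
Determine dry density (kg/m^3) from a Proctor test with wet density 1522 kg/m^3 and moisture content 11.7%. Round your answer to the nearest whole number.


Step 1: Dry density = wet density / (1 + w/100)
Step 2: Dry density = 1522 / (1 + 11.7/100)
Step 3: Dry density = 1522 / 1.117
Step 4: Dry density = 1363 kg/m^3

1363


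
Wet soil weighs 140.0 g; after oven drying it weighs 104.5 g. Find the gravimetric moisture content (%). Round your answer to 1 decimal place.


Step 1: Water mass = wet - dry = 140.0 - 104.5 = 35.5 g
Step 2: w = 100 * water mass / dry mass
Step 3: w = 100 * 35.5 / 104.5 = 34.0%

34.0


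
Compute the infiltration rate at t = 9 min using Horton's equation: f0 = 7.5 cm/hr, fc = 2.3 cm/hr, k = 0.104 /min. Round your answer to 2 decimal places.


Step 1: f = fc + (f0 - fc) * exp(-k * t)
Step 2: exp(-0.104 * 9) = 0.392193
Step 3: f = 2.3 + (7.5 - 2.3) * 0.392193
Step 4: f = 2.3 + 5.2 * 0.392193
Step 5: f = 4.34 cm/hr

4.34


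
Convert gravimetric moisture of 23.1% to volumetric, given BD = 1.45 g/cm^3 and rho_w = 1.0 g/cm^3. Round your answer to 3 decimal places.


Step 1: theta = (w / 100) * BD / rho_w
Step 2: theta = (23.1 / 100) * 1.45 / 1.0
Step 3: theta = 0.231 * 1.45
Step 4: theta = 0.335

0.335


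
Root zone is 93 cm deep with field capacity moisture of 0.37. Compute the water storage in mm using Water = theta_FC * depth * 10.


Step 1: Water (mm) = theta_FC * depth (cm) * 10
Step 2: Water = 0.37 * 93 * 10
Step 3: Water = 344.1 mm

344.1


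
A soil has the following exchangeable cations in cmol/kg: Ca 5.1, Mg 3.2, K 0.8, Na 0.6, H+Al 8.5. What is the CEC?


Step 1: CEC = Ca + Mg + K + Na + (H+Al)
Step 2: CEC = 5.1 + 3.2 + 0.8 + 0.6 + 8.5
Step 3: CEC = 18.2 cmol/kg

18.2


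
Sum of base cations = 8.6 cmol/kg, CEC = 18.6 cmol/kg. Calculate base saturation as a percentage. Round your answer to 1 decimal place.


Step 1: BS = 100 * (sum of bases) / CEC
Step 2: BS = 100 * 8.6 / 18.6
Step 3: BS = 46.2%

46.2


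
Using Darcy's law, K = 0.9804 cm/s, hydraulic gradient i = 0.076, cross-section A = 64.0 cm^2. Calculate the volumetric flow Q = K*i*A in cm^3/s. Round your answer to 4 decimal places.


Step 1: Apply Darcy's law: Q = K * i * A
Step 2: Q = 0.9804 * 0.076 * 64.0
Step 3: Q = 4.7687 cm^3/s

4.7687


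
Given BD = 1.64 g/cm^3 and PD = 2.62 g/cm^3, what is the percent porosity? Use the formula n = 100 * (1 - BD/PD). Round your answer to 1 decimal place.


Step 1: Formula: n = 100 * (1 - BD / PD)
Step 2: n = 100 * (1 - 1.64 / 2.62)
Step 3: n = 100 * (1 - 0.62595)
Step 4: n = 37.4%

37.4


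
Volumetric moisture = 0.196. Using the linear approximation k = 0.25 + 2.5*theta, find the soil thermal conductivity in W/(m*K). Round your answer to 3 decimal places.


Step 1: k = 0.25 + 2.5 * theta
Step 2: k = 0.25 + 2.5 * 0.196
Step 3: k = 0.25 + 0.49
Step 4: k = 0.74 W/(m*K)

0.74


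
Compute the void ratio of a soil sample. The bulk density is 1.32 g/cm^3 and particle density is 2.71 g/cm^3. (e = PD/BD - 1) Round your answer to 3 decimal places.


Step 1: e = PD / BD - 1
Step 2: e = 2.71 / 1.32 - 1
Step 3: e = 2.05303 - 1
Step 4: e = 1.053

1.053


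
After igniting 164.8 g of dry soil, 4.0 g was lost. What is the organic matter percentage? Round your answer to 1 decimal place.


Step 1: OM% = 100 * LOI / sample mass
Step 2: OM = 100 * 4.0 / 164.8
Step 3: OM = 2.4%

2.4


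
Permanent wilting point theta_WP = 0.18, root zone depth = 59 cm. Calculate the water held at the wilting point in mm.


Step 1: Water (mm) = theta_WP * depth * 10
Step 2: Water = 0.18 * 59 * 10
Step 3: Water = 106.2 mm

106.2


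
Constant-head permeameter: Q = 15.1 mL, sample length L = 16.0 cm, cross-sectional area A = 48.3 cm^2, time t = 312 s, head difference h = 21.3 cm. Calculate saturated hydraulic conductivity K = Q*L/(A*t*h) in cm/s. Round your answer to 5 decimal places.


Step 1: K = Q * L / (A * t * h)
Step 2: Numerator = 15.1 * 16.0 = 241.6
Step 3: Denominator = 48.3 * 312 * 21.3 = 320982.48
Step 4: K = 241.6 / 320982.48 = 0.00075 cm/s

0.00075


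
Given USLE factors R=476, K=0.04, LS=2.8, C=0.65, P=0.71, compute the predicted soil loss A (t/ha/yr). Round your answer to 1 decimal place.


Step 1: A = R * K * LS * C * P
Step 2: R * K = 476 * 0.04 = 19.04
Step 3: (R*K) * LS = 19.04 * 2.8 = 53.312
Step 4: * C * P = 53.312 * 0.65 * 0.71 = 24.6
Step 5: A = 24.6 t/(ha*yr)

24.6


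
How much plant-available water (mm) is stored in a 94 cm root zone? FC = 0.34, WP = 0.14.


Step 1: Available water = (FC - WP) * depth * 10
Step 2: AW = (0.34 - 0.14) * 94 * 10
Step 3: AW = 0.2 * 94 * 10
Step 4: AW = 188.0 mm

188.0


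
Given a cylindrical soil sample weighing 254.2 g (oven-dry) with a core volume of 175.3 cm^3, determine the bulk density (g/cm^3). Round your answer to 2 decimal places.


Step 1: Identify the formula: BD = dry mass / volume
Step 2: Substitute values: BD = 254.2 / 175.3
Step 3: BD = 1.45 g/cm^3

1.45


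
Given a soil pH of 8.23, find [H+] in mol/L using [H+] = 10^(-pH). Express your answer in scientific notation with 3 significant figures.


Step 1: [H+] = 10^(-pH)
Step 2: [H+] = 10^(-8.23)
Step 3: [H+] = 5.89e-09 mol/L

5.89e-09


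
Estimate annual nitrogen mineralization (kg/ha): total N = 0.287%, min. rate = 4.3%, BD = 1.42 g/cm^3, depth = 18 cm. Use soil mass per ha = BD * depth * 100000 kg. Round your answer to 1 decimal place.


Step 1: Soil mass per ha = BD * depth * 100000 = 1.42 * 18 * 100000 = 2556000 kg
Step 2: Total N pool = soil mass * N%/100 = 2556000 * 0.287/100 = 7335.72 kg/ha
Step 3: N mineralized = N pool * rate%/100 = 7335.72 * 4.3/100 = 315.4 kg/ha/yr

315.4


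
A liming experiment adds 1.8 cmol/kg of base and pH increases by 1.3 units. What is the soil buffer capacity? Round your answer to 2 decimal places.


Step 1: BC = change in base / change in pH
Step 2: BC = 1.8 / 1.3
Step 3: BC = 1.38 cmol/(kg*pH unit)

1.38


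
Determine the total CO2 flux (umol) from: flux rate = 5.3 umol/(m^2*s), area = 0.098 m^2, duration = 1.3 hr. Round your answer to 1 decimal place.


Step 1: Convert time to seconds: 1.3 hr * 3600 = 4680.0 s
Step 2: Total = flux * area * time_s
Step 3: Total = 5.3 * 0.098 * 4680.0
Step 4: Total = 2430.8 umol

2430.8


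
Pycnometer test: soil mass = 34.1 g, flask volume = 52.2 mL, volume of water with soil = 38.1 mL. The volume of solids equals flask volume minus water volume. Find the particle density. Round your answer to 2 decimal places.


Step 1: Volume of solids = flask volume - water volume with soil
Step 2: V_solids = 52.2 - 38.1 = 14.1 mL
Step 3: Particle density = mass / V_solids = 34.1 / 14.1 = 2.42 g/cm^3

2.42


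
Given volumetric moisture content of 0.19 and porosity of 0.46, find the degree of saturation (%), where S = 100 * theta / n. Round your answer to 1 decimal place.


Step 1: S = 100 * theta_v / n
Step 2: S = 100 * 0.19 / 0.46
Step 3: S = 41.3%

41.3


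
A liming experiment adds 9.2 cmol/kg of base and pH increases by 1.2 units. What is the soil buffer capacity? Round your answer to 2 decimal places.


Step 1: BC = change in base / change in pH
Step 2: BC = 9.2 / 1.2
Step 3: BC = 7.67 cmol/(kg*pH unit)

7.67


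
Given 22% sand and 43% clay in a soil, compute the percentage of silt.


Step 1: sand + silt + clay = 100%
Step 2: silt = 100 - sand - clay
Step 3: silt = 100 - 22 - 43
Step 4: silt = 35%

35


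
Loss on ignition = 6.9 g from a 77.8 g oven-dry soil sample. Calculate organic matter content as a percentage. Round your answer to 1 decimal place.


Step 1: OM% = 100 * LOI / sample mass
Step 2: OM = 100 * 6.9 / 77.8
Step 3: OM = 8.9%

8.9


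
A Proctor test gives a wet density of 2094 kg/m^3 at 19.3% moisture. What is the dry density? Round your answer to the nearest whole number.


Step 1: Dry density = wet density / (1 + w/100)
Step 2: Dry density = 2094 / (1 + 19.3/100)
Step 3: Dry density = 2094 / 1.193
Step 4: Dry density = 1755 kg/m^3

1755


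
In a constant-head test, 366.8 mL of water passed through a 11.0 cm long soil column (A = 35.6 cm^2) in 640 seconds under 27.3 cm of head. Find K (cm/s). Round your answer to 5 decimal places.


Step 1: K = Q * L / (A * t * h)
Step 2: Numerator = 366.8 * 11.0 = 4034.8
Step 3: Denominator = 35.6 * 640 * 27.3 = 622003.2
Step 4: K = 4034.8 / 622003.2 = 0.00649 cm/s

0.00649


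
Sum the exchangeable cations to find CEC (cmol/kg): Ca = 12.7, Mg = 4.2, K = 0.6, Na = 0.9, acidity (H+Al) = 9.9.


Step 1: CEC = Ca + Mg + K + Na + (H+Al)
Step 2: CEC = 12.7 + 4.2 + 0.6 + 0.9 + 9.9
Step 3: CEC = 28.3 cmol/kg

28.3


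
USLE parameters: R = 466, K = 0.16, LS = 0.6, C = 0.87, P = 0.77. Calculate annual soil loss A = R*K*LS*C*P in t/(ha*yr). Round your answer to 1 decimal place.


Step 1: A = R * K * LS * C * P
Step 2: R * K = 466 * 0.16 = 74.56
Step 3: (R*K) * LS = 74.56 * 0.6 = 44.736
Step 4: * C * P = 44.736 * 0.87 * 0.77 = 30.0
Step 5: A = 30.0 t/(ha*yr)

30.0


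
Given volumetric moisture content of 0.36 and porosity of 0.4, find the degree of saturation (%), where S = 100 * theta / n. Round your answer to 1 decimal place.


Step 1: S = 100 * theta_v / n
Step 2: S = 100 * 0.36 / 0.4
Step 3: S = 90.0%

90.0


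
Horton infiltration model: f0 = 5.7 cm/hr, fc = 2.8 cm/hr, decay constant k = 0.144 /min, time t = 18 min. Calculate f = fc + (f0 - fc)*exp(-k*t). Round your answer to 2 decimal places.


Step 1: f = fc + (f0 - fc) * exp(-k * t)
Step 2: exp(-0.144 * 18) = 0.07487
Step 3: f = 2.8 + (5.7 - 2.8) * 0.07487
Step 4: f = 2.8 + 2.9 * 0.07487
Step 5: f = 3.02 cm/hr

3.02


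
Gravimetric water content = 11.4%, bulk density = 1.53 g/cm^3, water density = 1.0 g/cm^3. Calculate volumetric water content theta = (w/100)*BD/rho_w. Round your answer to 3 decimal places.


Step 1: theta = (w / 100) * BD / rho_w
Step 2: theta = (11.4 / 100) * 1.53 / 1.0
Step 3: theta = 0.114 * 1.53
Step 4: theta = 0.174

0.174


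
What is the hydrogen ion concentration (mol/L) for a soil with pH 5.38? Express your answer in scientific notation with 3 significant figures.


Step 1: [H+] = 10^(-pH)
Step 2: [H+] = 10^(-5.38)
Step 3: [H+] = 4.17e-06 mol/L

4.17e-06


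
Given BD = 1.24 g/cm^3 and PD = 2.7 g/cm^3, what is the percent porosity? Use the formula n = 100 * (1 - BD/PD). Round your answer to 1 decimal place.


Step 1: Formula: n = 100 * (1 - BD / PD)
Step 2: n = 100 * (1 - 1.24 / 2.7)
Step 3: n = 100 * (1 - 0.45926)
Step 4: n = 54.1%

54.1


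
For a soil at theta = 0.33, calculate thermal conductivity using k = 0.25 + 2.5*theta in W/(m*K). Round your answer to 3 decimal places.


Step 1: k = 0.25 + 2.5 * theta
Step 2: k = 0.25 + 2.5 * 0.33
Step 3: k = 0.25 + 0.825
Step 4: k = 1.075 W/(m*K)

1.075


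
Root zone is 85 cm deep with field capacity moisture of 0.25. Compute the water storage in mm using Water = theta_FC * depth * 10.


Step 1: Water (mm) = theta_FC * depth (cm) * 10
Step 2: Water = 0.25 * 85 * 10
Step 3: Water = 212.5 mm

212.5


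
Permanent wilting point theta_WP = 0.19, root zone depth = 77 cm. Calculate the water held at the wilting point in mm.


Step 1: Water (mm) = theta_WP * depth * 10
Step 2: Water = 0.19 * 77 * 10
Step 3: Water = 146.3 mm

146.3


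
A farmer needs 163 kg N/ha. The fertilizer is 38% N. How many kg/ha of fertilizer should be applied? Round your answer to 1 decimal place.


Step 1: Fertilizer rate = target N / (N content / 100)
Step 2: Rate = 163 / (38 / 100)
Step 3: Rate = 163 / 0.38
Step 4: Rate = 428.9 kg/ha

428.9


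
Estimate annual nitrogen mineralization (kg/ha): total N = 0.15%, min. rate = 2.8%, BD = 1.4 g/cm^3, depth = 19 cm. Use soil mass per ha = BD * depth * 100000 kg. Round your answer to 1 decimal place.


Step 1: Soil mass per ha = BD * depth * 100000 = 1.4 * 19 * 100000 = 2660000 kg
Step 2: Total N pool = soil mass * N%/100 = 2660000 * 0.15/100 = 3990.0 kg/ha
Step 3: N mineralized = N pool * rate%/100 = 3990.0 * 2.8/100 = 111.7 kg/ha/yr

111.7


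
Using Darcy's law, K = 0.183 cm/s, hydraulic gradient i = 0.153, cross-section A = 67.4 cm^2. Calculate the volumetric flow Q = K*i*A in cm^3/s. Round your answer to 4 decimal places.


Step 1: Apply Darcy's law: Q = K * i * A
Step 2: Q = 0.183 * 0.153 * 67.4
Step 3: Q = 1.8871 cm^3/s

1.8871


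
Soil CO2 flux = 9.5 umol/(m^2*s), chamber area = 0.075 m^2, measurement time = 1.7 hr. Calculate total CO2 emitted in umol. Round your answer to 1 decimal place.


Step 1: Convert time to seconds: 1.7 hr * 3600 = 6120.0 s
Step 2: Total = flux * area * time_s
Step 3: Total = 9.5 * 0.075 * 6120.0
Step 4: Total = 4360.5 umol

4360.5


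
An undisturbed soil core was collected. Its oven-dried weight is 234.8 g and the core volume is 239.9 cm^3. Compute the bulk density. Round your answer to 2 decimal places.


Step 1: Identify the formula: BD = dry mass / volume
Step 2: Substitute values: BD = 234.8 / 239.9
Step 3: BD = 0.98 g/cm^3

0.98


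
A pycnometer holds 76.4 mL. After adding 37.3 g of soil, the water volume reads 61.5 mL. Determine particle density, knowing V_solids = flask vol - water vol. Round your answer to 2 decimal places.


Step 1: Volume of solids = flask volume - water volume with soil
Step 2: V_solids = 76.4 - 61.5 = 14.9 mL
Step 3: Particle density = mass / V_solids = 37.3 / 14.9 = 2.5 g/cm^3

2.5


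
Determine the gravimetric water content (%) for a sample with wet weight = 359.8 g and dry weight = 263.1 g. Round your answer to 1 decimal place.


Step 1: Water mass = wet - dry = 359.8 - 263.1 = 96.7 g
Step 2: w = 100 * water mass / dry mass
Step 3: w = 100 * 96.7 / 263.1 = 36.8%

36.8


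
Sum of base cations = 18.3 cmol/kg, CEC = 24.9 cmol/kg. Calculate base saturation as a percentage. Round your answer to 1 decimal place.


Step 1: BS = 100 * (sum of bases) / CEC
Step 2: BS = 100 * 18.3 / 24.9
Step 3: BS = 73.5%

73.5


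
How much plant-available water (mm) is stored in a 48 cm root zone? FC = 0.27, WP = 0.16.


Step 1: Available water = (FC - WP) * depth * 10
Step 2: AW = (0.27 - 0.16) * 48 * 10
Step 3: AW = 0.11 * 48 * 10
Step 4: AW = 52.8 mm

52.8


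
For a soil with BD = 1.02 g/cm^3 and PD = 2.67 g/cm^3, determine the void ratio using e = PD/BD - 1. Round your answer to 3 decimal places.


Step 1: e = PD / BD - 1
Step 2: e = 2.67 / 1.02 - 1
Step 3: e = 2.61765 - 1
Step 4: e = 1.618

1.618


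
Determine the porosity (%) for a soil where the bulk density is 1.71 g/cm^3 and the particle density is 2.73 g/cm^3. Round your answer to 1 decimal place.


Step 1: Formula: n = 100 * (1 - BD / PD)
Step 2: n = 100 * (1 - 1.71 / 2.73)
Step 3: n = 100 * (1 - 0.62637)
Step 4: n = 37.4%

37.4


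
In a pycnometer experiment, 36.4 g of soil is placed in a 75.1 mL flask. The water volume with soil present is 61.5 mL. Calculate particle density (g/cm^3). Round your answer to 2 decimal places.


Step 1: Volume of solids = flask volume - water volume with soil
Step 2: V_solids = 75.1 - 61.5 = 13.6 mL
Step 3: Particle density = mass / V_solids = 36.4 / 13.6 = 2.68 g/cm^3

2.68


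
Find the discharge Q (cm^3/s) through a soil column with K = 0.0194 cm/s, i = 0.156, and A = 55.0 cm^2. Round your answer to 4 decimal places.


Step 1: Apply Darcy's law: Q = K * i * A
Step 2: Q = 0.0194 * 0.156 * 55.0
Step 3: Q = 0.1665 cm^3/s

0.1665


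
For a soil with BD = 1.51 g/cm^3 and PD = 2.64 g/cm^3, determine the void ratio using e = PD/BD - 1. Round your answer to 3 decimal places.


Step 1: e = PD / BD - 1
Step 2: e = 2.64 / 1.51 - 1
Step 3: e = 1.74834 - 1
Step 4: e = 0.748

0.748


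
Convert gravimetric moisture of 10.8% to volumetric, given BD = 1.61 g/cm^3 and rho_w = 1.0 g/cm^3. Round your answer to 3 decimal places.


Step 1: theta = (w / 100) * BD / rho_w
Step 2: theta = (10.8 / 100) * 1.61 / 1.0
Step 3: theta = 0.108 * 1.61
Step 4: theta = 0.174

0.174


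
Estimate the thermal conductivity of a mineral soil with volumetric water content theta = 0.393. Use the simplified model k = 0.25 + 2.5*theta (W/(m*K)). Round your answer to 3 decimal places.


Step 1: k = 0.25 + 2.5 * theta
Step 2: k = 0.25 + 2.5 * 0.393
Step 3: k = 0.25 + 0.983
Step 4: k = 1.233 W/(m*K)

1.233


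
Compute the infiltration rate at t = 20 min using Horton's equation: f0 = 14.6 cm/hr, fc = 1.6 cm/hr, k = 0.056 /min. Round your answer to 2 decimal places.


Step 1: f = fc + (f0 - fc) * exp(-k * t)
Step 2: exp(-0.056 * 20) = 0.32628
Step 3: f = 1.6 + (14.6 - 1.6) * 0.32628
Step 4: f = 1.6 + 13.0 * 0.32628
Step 5: f = 5.84 cm/hr

5.84


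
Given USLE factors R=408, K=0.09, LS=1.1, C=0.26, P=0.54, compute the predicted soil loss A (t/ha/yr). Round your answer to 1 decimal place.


Step 1: A = R * K * LS * C * P
Step 2: R * K = 408 * 0.09 = 36.72
Step 3: (R*K) * LS = 36.72 * 1.1 = 40.392
Step 4: * C * P = 40.392 * 0.26 * 0.54 = 5.7
Step 5: A = 5.7 t/(ha*yr)

5.7


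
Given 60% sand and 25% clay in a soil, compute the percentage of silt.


Step 1: sand + silt + clay = 100%
Step 2: silt = 100 - sand - clay
Step 3: silt = 100 - 60 - 25
Step 4: silt = 15%

15


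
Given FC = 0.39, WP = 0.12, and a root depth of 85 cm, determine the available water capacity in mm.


Step 1: Available water = (FC - WP) * depth * 10
Step 2: AW = (0.39 - 0.12) * 85 * 10
Step 3: AW = 0.27 * 85 * 10
Step 4: AW = 229.5 mm

229.5


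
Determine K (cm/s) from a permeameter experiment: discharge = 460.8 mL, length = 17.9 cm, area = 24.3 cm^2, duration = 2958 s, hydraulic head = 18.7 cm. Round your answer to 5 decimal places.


Step 1: K = Q * L / (A * t * h)
Step 2: Numerator = 460.8 * 17.9 = 8248.32
Step 3: Denominator = 24.3 * 2958 * 18.7 = 1344144.78
Step 4: K = 8248.32 / 1344144.78 = 0.00614 cm/s

0.00614


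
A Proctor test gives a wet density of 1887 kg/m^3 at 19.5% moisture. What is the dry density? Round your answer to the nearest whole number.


Step 1: Dry density = wet density / (1 + w/100)
Step 2: Dry density = 1887 / (1 + 19.5/100)
Step 3: Dry density = 1887 / 1.195
Step 4: Dry density = 1579 kg/m^3

1579


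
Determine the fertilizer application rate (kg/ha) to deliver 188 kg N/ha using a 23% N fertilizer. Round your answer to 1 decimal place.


Step 1: Fertilizer rate = target N / (N content / 100)
Step 2: Rate = 188 / (23 / 100)
Step 3: Rate = 188 / 0.23
Step 4: Rate = 817.4 kg/ha

817.4


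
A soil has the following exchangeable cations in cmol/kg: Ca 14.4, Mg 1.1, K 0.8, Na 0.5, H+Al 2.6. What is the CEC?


Step 1: CEC = Ca + Mg + K + Na + (H+Al)
Step 2: CEC = 14.4 + 1.1 + 0.8 + 0.5 + 2.6
Step 3: CEC = 19.4 cmol/kg

19.4


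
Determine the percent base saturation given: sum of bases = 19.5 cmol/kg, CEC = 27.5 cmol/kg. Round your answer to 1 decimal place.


Step 1: BS = 100 * (sum of bases) / CEC
Step 2: BS = 100 * 19.5 / 27.5
Step 3: BS = 70.9%

70.9


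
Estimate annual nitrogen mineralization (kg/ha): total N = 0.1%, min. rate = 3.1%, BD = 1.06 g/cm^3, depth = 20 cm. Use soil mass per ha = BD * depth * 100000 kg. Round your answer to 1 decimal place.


Step 1: Soil mass per ha = BD * depth * 100000 = 1.06 * 20 * 100000 = 2120000 kg
Step 2: Total N pool = soil mass * N%/100 = 2120000 * 0.1/100 = 2120.0 kg/ha
Step 3: N mineralized = N pool * rate%/100 = 2120.0 * 3.1/100 = 65.7 kg/ha/yr

65.7


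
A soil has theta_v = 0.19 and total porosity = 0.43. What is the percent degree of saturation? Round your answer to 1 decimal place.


Step 1: S = 100 * theta_v / n
Step 2: S = 100 * 0.19 / 0.43
Step 3: S = 44.2%

44.2


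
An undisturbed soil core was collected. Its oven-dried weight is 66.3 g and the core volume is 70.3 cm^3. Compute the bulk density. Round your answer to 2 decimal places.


Step 1: Identify the formula: BD = dry mass / volume
Step 2: Substitute values: BD = 66.3 / 70.3
Step 3: BD = 0.94 g/cm^3

0.94


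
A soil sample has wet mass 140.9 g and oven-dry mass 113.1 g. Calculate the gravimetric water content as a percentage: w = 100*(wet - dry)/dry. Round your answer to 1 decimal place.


Step 1: Water mass = wet - dry = 140.9 - 113.1 = 27.8 g
Step 2: w = 100 * water mass / dry mass
Step 3: w = 100 * 27.8 / 113.1 = 24.6%

24.6


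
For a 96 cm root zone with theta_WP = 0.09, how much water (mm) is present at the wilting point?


Step 1: Water (mm) = theta_WP * depth * 10
Step 2: Water = 0.09 * 96 * 10
Step 3: Water = 86.4 mm

86.4


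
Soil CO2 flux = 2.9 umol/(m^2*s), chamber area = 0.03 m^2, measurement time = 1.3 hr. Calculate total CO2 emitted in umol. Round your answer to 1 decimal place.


Step 1: Convert time to seconds: 1.3 hr * 3600 = 4680.0 s
Step 2: Total = flux * area * time_s
Step 3: Total = 2.9 * 0.03 * 4680.0
Step 4: Total = 407.2 umol

407.2


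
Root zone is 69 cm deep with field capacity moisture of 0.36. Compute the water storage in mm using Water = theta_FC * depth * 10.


Step 1: Water (mm) = theta_FC * depth (cm) * 10
Step 2: Water = 0.36 * 69 * 10
Step 3: Water = 248.4 mm

248.4


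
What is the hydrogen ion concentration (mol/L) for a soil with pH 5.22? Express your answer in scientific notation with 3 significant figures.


Step 1: [H+] = 10^(-pH)
Step 2: [H+] = 10^(-5.22)
Step 3: [H+] = 6.03e-06 mol/L

6.03e-06


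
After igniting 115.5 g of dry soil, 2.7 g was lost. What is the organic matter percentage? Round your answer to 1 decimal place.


Step 1: OM% = 100 * LOI / sample mass
Step 2: OM = 100 * 2.7 / 115.5
Step 3: OM = 2.3%

2.3


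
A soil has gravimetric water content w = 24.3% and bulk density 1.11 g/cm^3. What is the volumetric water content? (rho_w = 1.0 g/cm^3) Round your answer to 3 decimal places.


Step 1: theta = (w / 100) * BD / rho_w
Step 2: theta = (24.3 / 100) * 1.11 / 1.0
Step 3: theta = 0.243 * 1.11
Step 4: theta = 0.27

0.27


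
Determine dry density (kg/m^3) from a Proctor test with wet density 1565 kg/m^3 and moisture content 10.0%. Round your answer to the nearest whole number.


Step 1: Dry density = wet density / (1 + w/100)
Step 2: Dry density = 1565 / (1 + 10.0/100)
Step 3: Dry density = 1565 / 1.1
Step 4: Dry density = 1423 kg/m^3

1423


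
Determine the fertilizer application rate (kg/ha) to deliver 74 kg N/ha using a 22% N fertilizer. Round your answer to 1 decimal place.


Step 1: Fertilizer rate = target N / (N content / 100)
Step 2: Rate = 74 / (22 / 100)
Step 3: Rate = 74 / 0.22
Step 4: Rate = 336.4 kg/ha

336.4


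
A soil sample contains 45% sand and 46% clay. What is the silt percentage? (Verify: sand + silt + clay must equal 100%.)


Step 1: sand + silt + clay = 100%
Step 2: silt = 100 - sand - clay
Step 3: silt = 100 - 45 - 46
Step 4: silt = 9%

9


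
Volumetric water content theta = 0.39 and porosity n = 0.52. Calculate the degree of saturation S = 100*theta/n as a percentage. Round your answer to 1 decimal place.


Step 1: S = 100 * theta_v / n
Step 2: S = 100 * 0.39 / 0.52
Step 3: S = 75.0%

75.0


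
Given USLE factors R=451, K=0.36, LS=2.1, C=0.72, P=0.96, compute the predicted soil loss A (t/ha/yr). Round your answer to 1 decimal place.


Step 1: A = R * K * LS * C * P
Step 2: R * K = 451 * 0.36 = 162.36
Step 3: (R*K) * LS = 162.36 * 2.1 = 340.956
Step 4: * C * P = 340.956 * 0.72 * 0.96 = 235.7
Step 5: A = 235.7 t/(ha*yr)

235.7


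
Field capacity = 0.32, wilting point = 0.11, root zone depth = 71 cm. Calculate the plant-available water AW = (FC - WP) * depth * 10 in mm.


Step 1: Available water = (FC - WP) * depth * 10
Step 2: AW = (0.32 - 0.11) * 71 * 10
Step 3: AW = 0.21 * 71 * 10
Step 4: AW = 149.1 mm

149.1


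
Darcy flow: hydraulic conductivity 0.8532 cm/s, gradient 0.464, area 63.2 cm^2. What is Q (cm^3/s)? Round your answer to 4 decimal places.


Step 1: Apply Darcy's law: Q = K * i * A
Step 2: Q = 0.8532 * 0.464 * 63.2
Step 3: Q = 25.0199 cm^3/s

25.0199


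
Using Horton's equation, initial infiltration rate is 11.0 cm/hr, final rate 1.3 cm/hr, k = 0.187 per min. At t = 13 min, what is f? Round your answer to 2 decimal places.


Step 1: f = fc + (f0 - fc) * exp(-k * t)
Step 2: exp(-0.187 * 13) = 0.087949
Step 3: f = 1.3 + (11.0 - 1.3) * 0.087949
Step 4: f = 1.3 + 9.7 * 0.087949
Step 5: f = 2.15 cm/hr

2.15


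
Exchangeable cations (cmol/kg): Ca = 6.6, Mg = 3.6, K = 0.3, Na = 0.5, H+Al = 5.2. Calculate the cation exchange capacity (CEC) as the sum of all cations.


Step 1: CEC = Ca + Mg + K + Na + (H+Al)
Step 2: CEC = 6.6 + 3.6 + 0.3 + 0.5 + 5.2
Step 3: CEC = 16.2 cmol/kg

16.2


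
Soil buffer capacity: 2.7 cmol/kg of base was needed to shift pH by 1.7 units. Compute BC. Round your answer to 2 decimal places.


Step 1: BC = change in base / change in pH
Step 2: BC = 2.7 / 1.7
Step 3: BC = 1.59 cmol/(kg*pH unit)

1.59


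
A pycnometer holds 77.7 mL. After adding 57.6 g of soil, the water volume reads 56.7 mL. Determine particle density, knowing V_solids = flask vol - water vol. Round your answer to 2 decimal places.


Step 1: Volume of solids = flask volume - water volume with soil
Step 2: V_solids = 77.7 - 56.7 = 21.0 mL
Step 3: Particle density = mass / V_solids = 57.6 / 21.0 = 2.74 g/cm^3

2.74


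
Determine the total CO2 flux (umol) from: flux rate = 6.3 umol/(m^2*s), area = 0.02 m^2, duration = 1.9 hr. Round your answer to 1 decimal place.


Step 1: Convert time to seconds: 1.9 hr * 3600 = 6840.0 s
Step 2: Total = flux * area * time_s
Step 3: Total = 6.3 * 0.02 * 6840.0
Step 4: Total = 861.8 umol

861.8


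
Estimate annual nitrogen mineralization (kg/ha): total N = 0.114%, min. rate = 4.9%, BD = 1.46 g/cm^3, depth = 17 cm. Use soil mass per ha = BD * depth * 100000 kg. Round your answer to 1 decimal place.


Step 1: Soil mass per ha = BD * depth * 100000 = 1.46 * 17 * 100000 = 2482000 kg
Step 2: Total N pool = soil mass * N%/100 = 2482000 * 0.114/100 = 2829.48 kg/ha
Step 3: N mineralized = N pool * rate%/100 = 2829.48 * 4.9/100 = 138.6 kg/ha/yr

138.6


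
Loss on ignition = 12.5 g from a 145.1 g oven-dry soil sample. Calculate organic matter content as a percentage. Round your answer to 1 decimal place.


Step 1: OM% = 100 * LOI / sample mass
Step 2: OM = 100 * 12.5 / 145.1
Step 3: OM = 8.6%

8.6


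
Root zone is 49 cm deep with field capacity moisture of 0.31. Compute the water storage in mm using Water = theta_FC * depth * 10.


Step 1: Water (mm) = theta_FC * depth (cm) * 10
Step 2: Water = 0.31 * 49 * 10
Step 3: Water = 151.9 mm

151.9


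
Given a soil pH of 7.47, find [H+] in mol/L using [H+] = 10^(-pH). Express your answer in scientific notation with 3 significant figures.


Step 1: [H+] = 10^(-pH)
Step 2: [H+] = 10^(-7.47)
Step 3: [H+] = 3.39e-08 mol/L

3.39e-08


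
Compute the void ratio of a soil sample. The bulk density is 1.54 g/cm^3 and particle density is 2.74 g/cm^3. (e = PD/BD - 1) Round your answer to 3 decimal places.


Step 1: e = PD / BD - 1
Step 2: e = 2.74 / 1.54 - 1
Step 3: e = 1.77922 - 1
Step 4: e = 0.779

0.779


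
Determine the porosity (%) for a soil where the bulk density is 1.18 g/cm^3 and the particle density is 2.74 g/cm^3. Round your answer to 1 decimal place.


Step 1: Formula: n = 100 * (1 - BD / PD)
Step 2: n = 100 * (1 - 1.18 / 2.74)
Step 3: n = 100 * (1 - 0.43066)
Step 4: n = 56.9%

56.9


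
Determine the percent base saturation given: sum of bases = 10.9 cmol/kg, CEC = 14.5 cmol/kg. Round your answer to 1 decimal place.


Step 1: BS = 100 * (sum of bases) / CEC
Step 2: BS = 100 * 10.9 / 14.5
Step 3: BS = 75.2%

75.2


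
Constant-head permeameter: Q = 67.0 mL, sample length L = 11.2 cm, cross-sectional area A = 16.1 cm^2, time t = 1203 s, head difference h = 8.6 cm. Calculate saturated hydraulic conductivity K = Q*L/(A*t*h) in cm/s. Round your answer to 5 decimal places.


Step 1: K = Q * L / (A * t * h)
Step 2: Numerator = 67.0 * 11.2 = 750.4
Step 3: Denominator = 16.1 * 1203 * 8.6 = 166567.38
Step 4: K = 750.4 / 166567.38 = 0.00451 cm/s

0.00451


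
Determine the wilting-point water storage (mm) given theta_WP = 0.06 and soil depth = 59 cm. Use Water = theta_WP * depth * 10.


Step 1: Water (mm) = theta_WP * depth * 10
Step 2: Water = 0.06 * 59 * 10
Step 3: Water = 35.4 mm

35.4


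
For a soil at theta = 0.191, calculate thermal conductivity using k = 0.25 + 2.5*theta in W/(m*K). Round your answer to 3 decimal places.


Step 1: k = 0.25 + 2.5 * theta
Step 2: k = 0.25 + 2.5 * 0.191
Step 3: k = 0.25 + 0.478
Step 4: k = 0.728 W/(m*K)

0.728


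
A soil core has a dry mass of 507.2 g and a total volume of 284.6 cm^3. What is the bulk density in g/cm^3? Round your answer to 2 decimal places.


Step 1: Identify the formula: BD = dry mass / volume
Step 2: Substitute values: BD = 507.2 / 284.6
Step 3: BD = 1.78 g/cm^3

1.78


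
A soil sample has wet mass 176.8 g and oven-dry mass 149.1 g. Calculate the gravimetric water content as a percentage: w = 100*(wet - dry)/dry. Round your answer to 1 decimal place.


Step 1: Water mass = wet - dry = 176.8 - 149.1 = 27.7 g
Step 2: w = 100 * water mass / dry mass
Step 3: w = 100 * 27.7 / 149.1 = 18.6%

18.6


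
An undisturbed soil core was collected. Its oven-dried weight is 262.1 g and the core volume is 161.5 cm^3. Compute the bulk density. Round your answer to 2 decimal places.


Step 1: Identify the formula: BD = dry mass / volume
Step 2: Substitute values: BD = 262.1 / 161.5
Step 3: BD = 1.62 g/cm^3

1.62


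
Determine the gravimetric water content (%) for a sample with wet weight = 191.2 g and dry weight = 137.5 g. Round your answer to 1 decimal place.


Step 1: Water mass = wet - dry = 191.2 - 137.5 = 53.7 g
Step 2: w = 100 * water mass / dry mass
Step 3: w = 100 * 53.7 / 137.5 = 39.1%

39.1


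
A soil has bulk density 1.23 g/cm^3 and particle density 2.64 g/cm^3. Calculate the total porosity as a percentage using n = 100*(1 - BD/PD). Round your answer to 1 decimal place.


Step 1: Formula: n = 100 * (1 - BD / PD)
Step 2: n = 100 * (1 - 1.23 / 2.64)
Step 3: n = 100 * (1 - 0.46591)
Step 4: n = 53.4%

53.4


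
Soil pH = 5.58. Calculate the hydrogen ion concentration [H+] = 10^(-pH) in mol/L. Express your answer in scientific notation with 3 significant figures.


Step 1: [H+] = 10^(-pH)
Step 2: [H+] = 10^(-5.58)
Step 3: [H+] = 2.63e-06 mol/L

2.63e-06


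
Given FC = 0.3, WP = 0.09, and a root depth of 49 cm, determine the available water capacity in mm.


Step 1: Available water = (FC - WP) * depth * 10
Step 2: AW = (0.3 - 0.09) * 49 * 10
Step 3: AW = 0.21 * 49 * 10
Step 4: AW = 102.9 mm

102.9


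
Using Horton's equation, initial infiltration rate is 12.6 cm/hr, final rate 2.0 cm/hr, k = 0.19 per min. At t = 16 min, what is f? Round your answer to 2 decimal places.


Step 1: f = fc + (f0 - fc) * exp(-k * t)
Step 2: exp(-0.19 * 16) = 0.047835
Step 3: f = 2.0 + (12.6 - 2.0) * 0.047835
Step 4: f = 2.0 + 10.6 * 0.047835
Step 5: f = 2.51 cm/hr

2.51


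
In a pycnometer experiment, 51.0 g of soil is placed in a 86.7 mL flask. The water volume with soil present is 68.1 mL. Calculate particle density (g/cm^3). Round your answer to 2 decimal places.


Step 1: Volume of solids = flask volume - water volume with soil
Step 2: V_solids = 86.7 - 68.1 = 18.6 mL
Step 3: Particle density = mass / V_solids = 51.0 / 18.6 = 2.74 g/cm^3

2.74


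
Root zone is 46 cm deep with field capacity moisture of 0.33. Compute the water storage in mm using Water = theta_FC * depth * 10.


Step 1: Water (mm) = theta_FC * depth (cm) * 10
Step 2: Water = 0.33 * 46 * 10
Step 3: Water = 151.8 mm

151.8


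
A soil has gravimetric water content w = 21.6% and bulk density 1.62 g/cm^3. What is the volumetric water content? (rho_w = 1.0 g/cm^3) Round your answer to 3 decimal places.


Step 1: theta = (w / 100) * BD / rho_w
Step 2: theta = (21.6 / 100) * 1.62 / 1.0
Step 3: theta = 0.216 * 1.62
Step 4: theta = 0.35

0.35


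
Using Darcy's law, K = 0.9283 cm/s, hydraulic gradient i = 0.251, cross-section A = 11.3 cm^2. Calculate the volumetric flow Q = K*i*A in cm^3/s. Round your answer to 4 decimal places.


Step 1: Apply Darcy's law: Q = K * i * A
Step 2: Q = 0.9283 * 0.251 * 11.3
Step 3: Q = 2.6329 cm^3/s

2.6329


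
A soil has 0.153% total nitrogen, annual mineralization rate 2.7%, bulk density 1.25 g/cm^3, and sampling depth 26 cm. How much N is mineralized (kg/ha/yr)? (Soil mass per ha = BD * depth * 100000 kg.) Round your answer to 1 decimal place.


Step 1: Soil mass per ha = BD * depth * 100000 = 1.25 * 26 * 100000 = 3250000 kg
Step 2: Total N pool = soil mass * N%/100 = 3250000 * 0.153/100 = 4972.5 kg/ha
Step 3: N mineralized = N pool * rate%/100 = 4972.5 * 2.7/100 = 134.3 kg/ha/yr

134.3


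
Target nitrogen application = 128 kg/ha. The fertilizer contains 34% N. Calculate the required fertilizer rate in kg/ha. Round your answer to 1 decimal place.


Step 1: Fertilizer rate = target N / (N content / 100)
Step 2: Rate = 128 / (34 / 100)
Step 3: Rate = 128 / 0.34
Step 4: Rate = 376.5 kg/ha

376.5


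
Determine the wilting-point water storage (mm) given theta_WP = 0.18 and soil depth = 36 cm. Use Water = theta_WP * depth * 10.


Step 1: Water (mm) = theta_WP * depth * 10
Step 2: Water = 0.18 * 36 * 10
Step 3: Water = 64.8 mm

64.8


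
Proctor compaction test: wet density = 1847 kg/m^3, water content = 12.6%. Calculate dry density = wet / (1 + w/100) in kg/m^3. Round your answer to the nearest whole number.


Step 1: Dry density = wet density / (1 + w/100)
Step 2: Dry density = 1847 / (1 + 12.6/100)
Step 3: Dry density = 1847 / 1.126
Step 4: Dry density = 1640 kg/m^3

1640


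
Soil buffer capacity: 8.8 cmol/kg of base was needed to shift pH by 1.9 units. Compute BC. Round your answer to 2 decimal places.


Step 1: BC = change in base / change in pH
Step 2: BC = 8.8 / 1.9
Step 3: BC = 4.63 cmol/(kg*pH unit)

4.63


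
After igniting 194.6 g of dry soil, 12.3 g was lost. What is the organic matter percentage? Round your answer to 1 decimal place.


Step 1: OM% = 100 * LOI / sample mass
Step 2: OM = 100 * 12.3 / 194.6
Step 3: OM = 6.3%

6.3


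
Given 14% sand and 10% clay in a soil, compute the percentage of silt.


Step 1: sand + silt + clay = 100%
Step 2: silt = 100 - sand - clay
Step 3: silt = 100 - 14 - 10
Step 4: silt = 76%

76


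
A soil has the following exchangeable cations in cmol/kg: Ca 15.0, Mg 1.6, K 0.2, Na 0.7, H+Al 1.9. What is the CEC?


Step 1: CEC = Ca + Mg + K + Na + (H+Al)
Step 2: CEC = 15.0 + 1.6 + 0.2 + 0.7 + 1.9
Step 3: CEC = 19.4 cmol/kg

19.4


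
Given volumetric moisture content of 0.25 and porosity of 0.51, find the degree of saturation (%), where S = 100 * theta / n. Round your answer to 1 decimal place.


Step 1: S = 100 * theta_v / n
Step 2: S = 100 * 0.25 / 0.51
Step 3: S = 49.0%

49.0


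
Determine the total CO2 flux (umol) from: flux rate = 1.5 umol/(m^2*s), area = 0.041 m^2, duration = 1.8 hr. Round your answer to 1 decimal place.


Step 1: Convert time to seconds: 1.8 hr * 3600 = 6480.0 s
Step 2: Total = flux * area * time_s
Step 3: Total = 1.5 * 0.041 * 6480.0
Step 4: Total = 398.5 umol

398.5


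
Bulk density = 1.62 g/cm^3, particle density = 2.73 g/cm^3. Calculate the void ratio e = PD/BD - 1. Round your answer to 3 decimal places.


Step 1: e = PD / BD - 1
Step 2: e = 2.73 / 1.62 - 1
Step 3: e = 1.68519 - 1
Step 4: e = 0.685

0.685


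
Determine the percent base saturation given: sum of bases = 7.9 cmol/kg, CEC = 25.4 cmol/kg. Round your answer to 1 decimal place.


Step 1: BS = 100 * (sum of bases) / CEC
Step 2: BS = 100 * 7.9 / 25.4
Step 3: BS = 31.1%

31.1


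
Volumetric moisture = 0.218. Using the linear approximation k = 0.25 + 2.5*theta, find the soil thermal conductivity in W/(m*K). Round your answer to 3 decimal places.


Step 1: k = 0.25 + 2.5 * theta
Step 2: k = 0.25 + 2.5 * 0.218
Step 3: k = 0.25 + 0.545
Step 4: k = 0.795 W/(m*K)

0.795


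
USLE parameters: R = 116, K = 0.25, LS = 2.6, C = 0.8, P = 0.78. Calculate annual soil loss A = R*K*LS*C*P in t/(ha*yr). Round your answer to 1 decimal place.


Step 1: A = R * K * LS * C * P
Step 2: R * K = 116 * 0.25 = 29.0
Step 3: (R*K) * LS = 29.0 * 2.6 = 75.4
Step 4: * C * P = 75.4 * 0.8 * 0.78 = 47.0
Step 5: A = 47.0 t/(ha*yr)

47.0


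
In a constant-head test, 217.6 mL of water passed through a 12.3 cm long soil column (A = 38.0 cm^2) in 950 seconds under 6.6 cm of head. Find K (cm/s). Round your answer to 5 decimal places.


Step 1: K = Q * L / (A * t * h)
Step 2: Numerator = 217.6 * 12.3 = 2676.48
Step 3: Denominator = 38.0 * 950 * 6.6 = 238260.0
Step 4: K = 2676.48 / 238260.0 = 0.01123 cm/s

0.01123


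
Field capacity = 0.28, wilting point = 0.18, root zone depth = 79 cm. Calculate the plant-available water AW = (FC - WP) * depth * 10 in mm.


Step 1: Available water = (FC - WP) * depth * 10
Step 2: AW = (0.28 - 0.18) * 79 * 10
Step 3: AW = 0.1 * 79 * 10
Step 4: AW = 79.0 mm

79.0


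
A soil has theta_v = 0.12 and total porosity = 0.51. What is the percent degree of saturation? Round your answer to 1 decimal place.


Step 1: S = 100 * theta_v / n
Step 2: S = 100 * 0.12 / 0.51
Step 3: S = 23.5%

23.5


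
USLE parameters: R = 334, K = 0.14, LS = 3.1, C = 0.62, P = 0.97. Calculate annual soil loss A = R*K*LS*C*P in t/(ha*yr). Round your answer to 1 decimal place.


Step 1: A = R * K * LS * C * P
Step 2: R * K = 334 * 0.14 = 46.76
Step 3: (R*K) * LS = 46.76 * 3.1 = 144.956
Step 4: * C * P = 144.956 * 0.62 * 0.97 = 87.2
Step 5: A = 87.2 t/(ha*yr)

87.2


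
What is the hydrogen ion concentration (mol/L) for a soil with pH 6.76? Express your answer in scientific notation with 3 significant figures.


Step 1: [H+] = 10^(-pH)
Step 2: [H+] = 10^(-6.76)
Step 3: [H+] = 1.74e-07 mol/L

1.74e-07


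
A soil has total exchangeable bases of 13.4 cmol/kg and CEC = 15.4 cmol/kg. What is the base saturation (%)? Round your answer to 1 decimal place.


Step 1: BS = 100 * (sum of bases) / CEC
Step 2: BS = 100 * 13.4 / 15.4
Step 3: BS = 87.0%

87.0


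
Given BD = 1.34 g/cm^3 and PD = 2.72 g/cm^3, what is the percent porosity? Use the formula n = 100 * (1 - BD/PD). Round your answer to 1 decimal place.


Step 1: Formula: n = 100 * (1 - BD / PD)
Step 2: n = 100 * (1 - 1.34 / 2.72)
Step 3: n = 100 * (1 - 0.49265)
Step 4: n = 50.7%

50.7


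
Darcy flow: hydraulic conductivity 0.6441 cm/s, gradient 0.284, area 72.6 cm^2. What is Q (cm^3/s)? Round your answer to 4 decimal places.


Step 1: Apply Darcy's law: Q = K * i * A
Step 2: Q = 0.6441 * 0.284 * 72.6
Step 3: Q = 13.2803 cm^3/s

13.2803


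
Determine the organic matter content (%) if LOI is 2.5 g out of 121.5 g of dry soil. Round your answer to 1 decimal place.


Step 1: OM% = 100 * LOI / sample mass
Step 2: OM = 100 * 2.5 / 121.5
Step 3: OM = 2.1%

2.1


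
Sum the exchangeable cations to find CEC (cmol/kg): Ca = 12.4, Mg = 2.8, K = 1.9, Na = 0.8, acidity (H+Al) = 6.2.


Step 1: CEC = Ca + Mg + K + Na + (H+Al)
Step 2: CEC = 12.4 + 2.8 + 1.9 + 0.8 + 6.2
Step 3: CEC = 24.1 cmol/kg

24.1


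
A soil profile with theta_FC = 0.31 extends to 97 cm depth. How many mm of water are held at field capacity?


Step 1: Water (mm) = theta_FC * depth (cm) * 10
Step 2: Water = 0.31 * 97 * 10
Step 3: Water = 300.7 mm

300.7


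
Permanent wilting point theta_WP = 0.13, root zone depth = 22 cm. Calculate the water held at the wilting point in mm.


Step 1: Water (mm) = theta_WP * depth * 10
Step 2: Water = 0.13 * 22 * 10
Step 3: Water = 28.6 mm

28.6


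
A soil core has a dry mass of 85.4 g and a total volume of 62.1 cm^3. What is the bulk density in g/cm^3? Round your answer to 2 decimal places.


Step 1: Identify the formula: BD = dry mass / volume
Step 2: Substitute values: BD = 85.4 / 62.1
Step 3: BD = 1.38 g/cm^3

1.38
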